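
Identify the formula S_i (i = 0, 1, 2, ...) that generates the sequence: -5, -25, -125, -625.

Check ratios: -25 / -5 = 5.0
Common ratio r = 5.
First term a = -5.
Formula: S_i = -5 * 5^i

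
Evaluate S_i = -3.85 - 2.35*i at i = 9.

S_9 = -3.85 + -2.35*9 = -3.85 + -21.15 = -25.0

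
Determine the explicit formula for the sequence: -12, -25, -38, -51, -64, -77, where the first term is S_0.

Check differences: -25 - -12 = -13
-38 - -25 = -13
Common difference d = -13.
First term a = -12.
Formula: S_i = -12 - 13*i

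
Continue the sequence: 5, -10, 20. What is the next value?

Ratios: -10 / 5 = -2.0
This is a geometric sequence with common ratio r = -2.
Next term = 20 * -2 = -40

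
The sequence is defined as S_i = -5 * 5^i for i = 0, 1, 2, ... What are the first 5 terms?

This is a geometric sequence.
i=0: S_0 = -5 * 5^0 = -5
i=1: S_1 = -5 * 5^1 = -25
i=2: S_2 = -5 * 5^2 = -125
i=3: S_3 = -5 * 5^3 = -625
i=4: S_4 = -5 * 5^4 = -3125
The first 5 terms are: [-5, -25, -125, -625, -3125]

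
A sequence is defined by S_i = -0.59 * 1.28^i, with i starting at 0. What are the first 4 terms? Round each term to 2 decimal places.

This is a geometric sequence.
i=0: S_0 = -0.59 * 1.28^0 = -0.59
i=1: S_1 = -0.59 * 1.28^1 ≈ -0.76
i=2: S_2 = -0.59 * 1.28^2 ≈ -0.97
i=3: S_3 = -0.59 * 1.28^3 ≈ -1.24
The first 4 terms are: [-0.59, -0.76, -0.97, -1.24]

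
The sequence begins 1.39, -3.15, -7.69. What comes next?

Differences: -3.15 - 1.39 = -4.54
This is an arithmetic sequence with common difference d = -4.54.
Next term = -7.69 + -4.54 = -12.23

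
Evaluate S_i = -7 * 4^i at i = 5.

S_5 = -7 * 4^5 = -7 * 1024 = -7168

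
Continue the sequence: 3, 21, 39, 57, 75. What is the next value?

Differences: 21 - 3 = 18
This is an arithmetic sequence with common difference d = 18.
Next term = 75 + 18 = 93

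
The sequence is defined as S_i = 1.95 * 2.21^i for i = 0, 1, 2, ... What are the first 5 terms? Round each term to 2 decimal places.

This is a geometric sequence.
i=0: S_0 = 1.95 * 2.21^0 = 1.95
i=1: S_1 = 1.95 * 2.21^1 ≈ 4.31
i=2: S_2 = 1.95 * 2.21^2 ≈ 9.52
i=3: S_3 = 1.95 * 2.21^3 ≈ 21.05
i=4: S_4 = 1.95 * 2.21^4 ≈ 46.52
The first 5 terms are: [1.95, 4.31, 9.52, 21.05, 46.52]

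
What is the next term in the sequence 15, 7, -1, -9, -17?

Differences: 7 - 15 = -8
This is an arithmetic sequence with common difference d = -8.
Next term = -17 + -8 = -25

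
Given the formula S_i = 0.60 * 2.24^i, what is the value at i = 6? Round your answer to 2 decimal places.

S_6 = 0.6 * 2.24^6 ≈ 0.6 * 126.3247 ≈ 75.79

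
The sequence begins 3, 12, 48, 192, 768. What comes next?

Ratios: 12 / 3 = 4.0
This is a geometric sequence with common ratio r = 4.
Next term = 768 * 4 = 3072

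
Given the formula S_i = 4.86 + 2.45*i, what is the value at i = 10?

S_10 = 4.86 + 2.45*10 = 4.86 + 24.5 = 29.36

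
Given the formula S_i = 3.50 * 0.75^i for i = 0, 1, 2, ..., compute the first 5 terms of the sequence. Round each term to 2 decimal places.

This is a geometric sequence.
i=0: S_0 = 3.5 * 0.75^0 = 3.5
i=1: S_1 = 3.5 * 0.75^1 ≈ 2.63
i=2: S_2 = 3.5 * 0.75^2 ≈ 1.97
i=3: S_3 = 3.5 * 0.75^3 ≈ 1.48
i=4: S_4 = 3.5 * 0.75^4 ≈ 1.11
The first 5 terms are: [3.5, 2.63, 1.97, 1.48, 1.11]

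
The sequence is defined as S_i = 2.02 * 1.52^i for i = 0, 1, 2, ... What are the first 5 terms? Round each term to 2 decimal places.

This is a geometric sequence.
i=0: S_0 = 2.02 * 1.52^0 = 2.02
i=1: S_1 = 2.02 * 1.52^1 ≈ 3.07
i=2: S_2 = 2.02 * 1.52^2 ≈ 4.67
i=3: S_3 = 2.02 * 1.52^3 ≈ 7.09
i=4: S_4 = 2.02 * 1.52^4 ≈ 10.78
The first 5 terms are: [2.02, 3.07, 4.67, 7.09, 10.78]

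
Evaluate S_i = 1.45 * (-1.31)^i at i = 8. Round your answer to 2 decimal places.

S_8 = 1.45 * (-1.31)^8 ≈ 1.45 * 8.673 ≈ 12.58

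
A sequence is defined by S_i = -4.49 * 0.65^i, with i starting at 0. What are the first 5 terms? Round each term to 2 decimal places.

This is a geometric sequence.
i=0: S_0 = -4.49 * 0.65^0 = -4.49
i=1: S_1 = -4.49 * 0.65^1 ≈ -2.92
i=2: S_2 = -4.49 * 0.65^2 ≈ -1.9
i=3: S_3 = -4.49 * 0.65^3 ≈ -1.23
i=4: S_4 = -4.49 * 0.65^4 ≈ -0.8
The first 5 terms are: [-4.49, -2.92, -1.9, -1.23, -0.8]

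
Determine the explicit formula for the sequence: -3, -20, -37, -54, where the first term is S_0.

Check differences: -20 - -3 = -17
-37 - -20 = -17
Common difference d = -17.
First term a = -3.
Formula: S_i = -3 - 17*i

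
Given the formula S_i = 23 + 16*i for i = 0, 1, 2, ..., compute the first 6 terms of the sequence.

This is an arithmetic sequence.
i=0: S_0 = 23 + 16*0 = 23
i=1: S_1 = 23 + 16*1 = 39
i=2: S_2 = 23 + 16*2 = 55
i=3: S_3 = 23 + 16*3 = 71
i=4: S_4 = 23 + 16*4 = 87
i=5: S_5 = 23 + 16*5 = 103
The first 6 terms are: [23, 39, 55, 71, 87, 103]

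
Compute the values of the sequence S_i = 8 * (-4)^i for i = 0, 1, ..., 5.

This is a geometric sequence.
i=0: S_0 = 8 * (-4)^0 = 8
i=1: S_1 = 8 * (-4)^1 = -32
i=2: S_2 = 8 * (-4)^2 = 128
i=3: S_3 = 8 * (-4)^3 = -512
i=4: S_4 = 8 * (-4)^4 = 2048
i=5: S_5 = 8 * (-4)^5 = -8192
The first 6 terms are: [8, -32, 128, -512, 2048, -8192]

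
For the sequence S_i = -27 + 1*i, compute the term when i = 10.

S_10 = -27 + 1*10 = -27 + 10 = -17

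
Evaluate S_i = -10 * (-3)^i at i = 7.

S_7 = -10 * (-3)^7 = -10 * -2187 = 21870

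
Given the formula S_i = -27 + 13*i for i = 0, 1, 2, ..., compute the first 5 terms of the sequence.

This is an arithmetic sequence.
i=0: S_0 = -27 + 13*0 = -27
i=1: S_1 = -27 + 13*1 = -14
i=2: S_2 = -27 + 13*2 = -1
i=3: S_3 = -27 + 13*3 = 12
i=4: S_4 = -27 + 13*4 = 25
The first 5 terms are: [-27, -14, -1, 12, 25]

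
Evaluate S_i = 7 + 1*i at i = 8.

S_8 = 7 + 1*8 = 7 + 8 = 15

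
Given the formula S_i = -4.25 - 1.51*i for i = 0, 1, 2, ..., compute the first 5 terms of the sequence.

This is an arithmetic sequence.
i=0: S_0 = -4.25 + -1.51*0 = -4.25
i=1: S_1 = -4.25 + -1.51*1 = -5.76
i=2: S_2 = -4.25 + -1.51*2 = -7.27
i=3: S_3 = -4.25 + -1.51*3 = -8.78
i=4: S_4 = -4.25 + -1.51*4 = -10.29
The first 5 terms are: [-4.25, -5.76, -7.27, -8.78, -10.29]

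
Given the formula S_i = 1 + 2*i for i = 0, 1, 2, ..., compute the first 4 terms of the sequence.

This is an arithmetic sequence.
i=0: S_0 = 1 + 2*0 = 1
i=1: S_1 = 1 + 2*1 = 3
i=2: S_2 = 1 + 2*2 = 5
i=3: S_3 = 1 + 2*3 = 7
The first 4 terms are: [1, 3, 5, 7]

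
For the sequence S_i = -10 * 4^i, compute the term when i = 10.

S_10 = -10 * 4^10 = -10 * 1048576 = -10485760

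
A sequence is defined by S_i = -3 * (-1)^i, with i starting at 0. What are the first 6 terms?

This is a geometric sequence.
i=0: S_0 = -3 * (-1)^0 = -3
i=1: S_1 = -3 * (-1)^1 = 3
i=2: S_2 = -3 * (-1)^2 = -3
i=3: S_3 = -3 * (-1)^3 = 3
i=4: S_4 = -3 * (-1)^4 = -3
i=5: S_5 = -3 * (-1)^5 = 3
The first 6 terms are: [-3, 3, -3, 3, -3, 3]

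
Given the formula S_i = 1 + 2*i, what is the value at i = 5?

S_5 = 1 + 2*5 = 1 + 10 = 11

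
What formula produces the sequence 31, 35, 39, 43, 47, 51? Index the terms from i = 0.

Check differences: 35 - 31 = 4
39 - 35 = 4
Common difference d = 4.
First term a = 31.
Formula: S_i = 31 + 4*i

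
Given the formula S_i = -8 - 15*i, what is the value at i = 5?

S_5 = -8 + -15*5 = -8 + -75 = -83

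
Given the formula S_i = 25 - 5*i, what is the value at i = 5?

S_5 = 25 + -5*5 = 25 + -25 = 0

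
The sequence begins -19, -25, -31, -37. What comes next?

Differences: -25 - -19 = -6
This is an arithmetic sequence with common difference d = -6.
Next term = -37 + -6 = -43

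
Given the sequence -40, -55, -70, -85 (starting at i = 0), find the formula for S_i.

Check differences: -55 - -40 = -15
-70 - -55 = -15
Common difference d = -15.
First term a = -40.
Formula: S_i = -40 - 15*i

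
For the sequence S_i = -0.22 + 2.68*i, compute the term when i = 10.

S_10 = -0.22 + 2.68*10 = -0.22 + 26.8 = 26.58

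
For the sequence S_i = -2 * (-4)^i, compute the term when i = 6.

S_6 = -2 * (-4)^6 = -2 * 4096 = -8192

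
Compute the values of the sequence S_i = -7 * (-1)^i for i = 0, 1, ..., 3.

This is a geometric sequence.
i=0: S_0 = -7 * (-1)^0 = -7
i=1: S_1 = -7 * (-1)^1 = 7
i=2: S_2 = -7 * (-1)^2 = -7
i=3: S_3 = -7 * (-1)^3 = 7
The first 4 terms are: [-7, 7, -7, 7]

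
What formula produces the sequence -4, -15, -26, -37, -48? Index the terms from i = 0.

Check differences: -15 - -4 = -11
-26 - -15 = -11
Common difference d = -11.
First term a = -4.
Formula: S_i = -4 - 11*i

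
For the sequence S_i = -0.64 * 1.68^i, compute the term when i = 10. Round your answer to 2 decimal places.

S_10 = -0.64 * 1.68^10 ≈ -0.64 * 179.0989 ≈ -114.62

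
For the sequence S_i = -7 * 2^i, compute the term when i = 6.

S_6 = -7 * 2^6 = -7 * 64 = -448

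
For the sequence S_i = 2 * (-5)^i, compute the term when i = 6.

S_6 = 2 * (-5)^6 = 2 * 15625 = 31250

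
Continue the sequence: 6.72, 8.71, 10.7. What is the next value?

Differences: 8.71 - 6.72 = 1.99
This is an arithmetic sequence with common difference d = 1.99.
Next term = 10.7 + 1.99 = 12.69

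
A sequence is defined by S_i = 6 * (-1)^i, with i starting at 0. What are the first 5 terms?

This is a geometric sequence.
i=0: S_0 = 6 * (-1)^0 = 6
i=1: S_1 = 6 * (-1)^1 = -6
i=2: S_2 = 6 * (-1)^2 = 6
i=3: S_3 = 6 * (-1)^3 = -6
i=4: S_4 = 6 * (-1)^4 = 6
The first 5 terms are: [6, -6, 6, -6, 6]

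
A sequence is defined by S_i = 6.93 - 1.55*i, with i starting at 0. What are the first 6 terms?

This is an arithmetic sequence.
i=0: S_0 = 6.93 + -1.55*0 = 6.93
i=1: S_1 = 6.93 + -1.55*1 = 5.38
i=2: S_2 = 6.93 + -1.55*2 = 3.83
i=3: S_3 = 6.93 + -1.55*3 = 2.28
i=4: S_4 = 6.93 + -1.55*4 = 0.73
i=5: S_5 = 6.93 + -1.55*5 = -0.82
The first 6 terms are: [6.93, 5.38, 3.83, 2.28, 0.73, -0.82]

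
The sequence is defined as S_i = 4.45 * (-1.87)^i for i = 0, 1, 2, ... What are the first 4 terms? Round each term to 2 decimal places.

This is a geometric sequence.
i=0: S_0 = 4.45 * (-1.87)^0 = 4.45
i=1: S_1 = 4.45 * (-1.87)^1 ≈ -8.32
i=2: S_2 = 4.45 * (-1.87)^2 ≈ 15.56
i=3: S_3 = 4.45 * (-1.87)^3 ≈ -29.1
The first 4 terms are: [4.45, -8.32, 15.56, -29.1]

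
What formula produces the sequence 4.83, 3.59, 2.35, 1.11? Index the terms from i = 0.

Check differences: 3.59 - 4.83 = -1.24
2.35 - 3.59 = -1.24
Common difference d = -1.24.
First term a = 4.83.
Formula: S_i = 4.83 - 1.24*i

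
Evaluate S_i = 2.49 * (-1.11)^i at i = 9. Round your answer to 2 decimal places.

S_9 = 2.49 * (-1.11)^9 ≈ 2.49 * -2.558 ≈ -6.37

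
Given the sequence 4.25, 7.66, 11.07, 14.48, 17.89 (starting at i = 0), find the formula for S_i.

Check differences: 7.66 - 4.25 = 3.41
11.07 - 7.66 = 3.41
Common difference d = 3.41.
First term a = 4.25.
Formula: S_i = 4.25 + 3.41*i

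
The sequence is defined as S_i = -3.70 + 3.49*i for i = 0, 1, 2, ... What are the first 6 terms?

This is an arithmetic sequence.
i=0: S_0 = -3.7 + 3.49*0 = -3.7
i=1: S_1 = -3.7 + 3.49*1 = -0.21
i=2: S_2 = -3.7 + 3.49*2 = 3.28
i=3: S_3 = -3.7 + 3.49*3 = 6.77
i=4: S_4 = -3.7 + 3.49*4 = 10.26
i=5: S_5 = -3.7 + 3.49*5 = 13.75
The first 6 terms are: [-3.7, -0.21, 3.28, 6.77, 10.26, 13.75]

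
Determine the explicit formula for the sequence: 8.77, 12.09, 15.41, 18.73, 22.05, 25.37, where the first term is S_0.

Check differences: 12.09 - 8.77 = 3.32
15.41 - 12.09 = 3.32
Common difference d = 3.32.
First term a = 8.77.
Formula: S_i = 8.77 + 3.32*i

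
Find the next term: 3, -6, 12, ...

Ratios: -6 / 3 = -2.0
This is a geometric sequence with common ratio r = -2.
Next term = 12 * -2 = -24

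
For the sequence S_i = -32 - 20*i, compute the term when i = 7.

S_7 = -32 + -20*7 = -32 + -140 = -172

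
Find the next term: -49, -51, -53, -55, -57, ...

Differences: -51 - -49 = -2
This is an arithmetic sequence with common difference d = -2.
Next term = -57 + -2 = -59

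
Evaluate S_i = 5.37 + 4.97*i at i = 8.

S_8 = 5.37 + 4.97*8 = 5.37 + 39.76 = 45.13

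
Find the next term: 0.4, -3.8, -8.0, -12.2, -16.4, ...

Differences: -3.8 - 0.4 = -4.2
This is an arithmetic sequence with common difference d = -4.2.
Next term = -16.4 + -4.2 = -20.6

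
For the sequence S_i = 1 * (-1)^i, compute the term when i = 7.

S_7 = 1 * (-1)^7 = 1 * -1 = -1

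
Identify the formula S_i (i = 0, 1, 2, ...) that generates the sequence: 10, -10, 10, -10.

Check ratios: -10 / 10 = -1.0
Common ratio r = -1.
First term a = 10.
Formula: S_i = 10 * (-1)^i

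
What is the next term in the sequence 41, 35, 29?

Differences: 35 - 41 = -6
This is an arithmetic sequence with common difference d = -6.
Next term = 29 + -6 = 23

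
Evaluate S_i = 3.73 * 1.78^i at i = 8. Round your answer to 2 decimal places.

S_8 = 3.73 * 1.78^8 ≈ 3.73 * 100.7767 ≈ 375.9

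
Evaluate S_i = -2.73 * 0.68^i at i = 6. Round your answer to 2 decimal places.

S_6 = -2.73 * 0.68^6 ≈ -2.73 * 0.0989 ≈ -0.27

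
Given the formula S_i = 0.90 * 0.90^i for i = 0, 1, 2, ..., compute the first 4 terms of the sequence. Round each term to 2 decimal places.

This is a geometric sequence.
i=0: S_0 = 0.9 * 0.9^0 = 0.9
i=1: S_1 = 0.9 * 0.9^1 = 0.81
i=2: S_2 = 0.9 * 0.9^2 ≈ 0.73
i=3: S_3 = 0.9 * 0.9^3 ≈ 0.66
The first 4 terms are: [0.9, 0.81, 0.73, 0.66]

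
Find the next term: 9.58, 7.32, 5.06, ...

Differences: 7.32 - 9.58 = -2.26
This is an arithmetic sequence with common difference d = -2.26.
Next term = 5.06 + -2.26 = 2.8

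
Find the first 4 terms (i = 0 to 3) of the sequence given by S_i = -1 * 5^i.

This is a geometric sequence.
i=0: S_0 = -1 * 5^0 = -1
i=1: S_1 = -1 * 5^1 = -5
i=2: S_2 = -1 * 5^2 = -25
i=3: S_3 = -1 * 5^3 = -125
The first 4 terms are: [-1, -5, -25, -125]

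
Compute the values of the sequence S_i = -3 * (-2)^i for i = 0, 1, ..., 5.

This is a geometric sequence.
i=0: S_0 = -3 * (-2)^0 = -3
i=1: S_1 = -3 * (-2)^1 = 6
i=2: S_2 = -3 * (-2)^2 = -12
i=3: S_3 = -3 * (-2)^3 = 24
i=4: S_4 = -3 * (-2)^4 = -48
i=5: S_5 = -3 * (-2)^5 = 96
The first 6 terms are: [-3, 6, -12, 24, -48, 96]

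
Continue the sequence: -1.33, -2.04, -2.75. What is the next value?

Differences: -2.04 - -1.33 = -0.71
This is an arithmetic sequence with common difference d = -0.71.
Next term = -2.75 + -0.71 = -3.46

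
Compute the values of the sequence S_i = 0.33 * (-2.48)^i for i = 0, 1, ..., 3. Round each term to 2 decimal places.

This is a geometric sequence.
i=0: S_0 = 0.33 * (-2.48)^0 = 0.33
i=1: S_1 = 0.33 * (-2.48)^1 ≈ -0.82
i=2: S_2 = 0.33 * (-2.48)^2 ≈ 2.03
i=3: S_3 = 0.33 * (-2.48)^3 ≈ -5.03
The first 4 terms are: [0.33, -0.82, 2.03, -5.03]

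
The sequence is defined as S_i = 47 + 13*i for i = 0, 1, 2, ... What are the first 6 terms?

This is an arithmetic sequence.
i=0: S_0 = 47 + 13*0 = 47
i=1: S_1 = 47 + 13*1 = 60
i=2: S_2 = 47 + 13*2 = 73
i=3: S_3 = 47 + 13*3 = 86
i=4: S_4 = 47 + 13*4 = 99
i=5: S_5 = 47 + 13*5 = 112
The first 6 terms are: [47, 60, 73, 86, 99, 112]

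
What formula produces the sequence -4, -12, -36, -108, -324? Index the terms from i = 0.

Check ratios: -12 / -4 = 3.0
Common ratio r = 3.
First term a = -4.
Formula: S_i = -4 * 3^i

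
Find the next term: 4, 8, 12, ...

Differences: 8 - 4 = 4
This is an arithmetic sequence with common difference d = 4.
Next term = 12 + 4 = 16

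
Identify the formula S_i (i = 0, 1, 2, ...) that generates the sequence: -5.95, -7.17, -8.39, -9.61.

Check differences: -7.17 - -5.95 = -1.22
-8.39 - -7.17 = -1.22
Common difference d = -1.22.
First term a = -5.95.
Formula: S_i = -5.95 - 1.22*i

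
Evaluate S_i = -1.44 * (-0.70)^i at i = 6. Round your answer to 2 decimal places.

S_6 = -1.44 * (-0.7)^6 ≈ -1.44 * 0.1176 ≈ -0.17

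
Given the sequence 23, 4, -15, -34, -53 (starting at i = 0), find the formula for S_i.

Check differences: 4 - 23 = -19
-15 - 4 = -19
Common difference d = -19.
First term a = 23.
Formula: S_i = 23 - 19*i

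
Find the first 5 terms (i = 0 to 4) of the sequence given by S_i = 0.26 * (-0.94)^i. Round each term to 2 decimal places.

This is a geometric sequence.
i=0: S_0 = 0.26 * (-0.94)^0 = 0.26
i=1: S_1 = 0.26 * (-0.94)^1 ≈ -0.24
i=2: S_2 = 0.26 * (-0.94)^2 ≈ 0.23
i=3: S_3 = 0.26 * (-0.94)^3 ≈ -0.22
i=4: S_4 = 0.26 * (-0.94)^4 ≈ 0.2
The first 5 terms are: [0.26, -0.24, 0.23, -0.22, 0.2]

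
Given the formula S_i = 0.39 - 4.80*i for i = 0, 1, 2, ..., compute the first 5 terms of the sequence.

This is an arithmetic sequence.
i=0: S_0 = 0.39 + -4.8*0 = 0.39
i=1: S_1 = 0.39 + -4.8*1 = -4.41
i=2: S_2 = 0.39 + -4.8*2 = -9.21
i=3: S_3 = 0.39 + -4.8*3 = -14.01
i=4: S_4 = 0.39 + -4.8*4 = -18.81
The first 5 terms are: [0.39, -4.41, -9.21, -14.01, -18.81]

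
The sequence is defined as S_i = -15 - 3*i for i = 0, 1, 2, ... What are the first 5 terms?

This is an arithmetic sequence.
i=0: S_0 = -15 + -3*0 = -15
i=1: S_1 = -15 + -3*1 = -18
i=2: S_2 = -15 + -3*2 = -21
i=3: S_3 = -15 + -3*3 = -24
i=4: S_4 = -15 + -3*4 = -27
The first 5 terms are: [-15, -18, -21, -24, -27]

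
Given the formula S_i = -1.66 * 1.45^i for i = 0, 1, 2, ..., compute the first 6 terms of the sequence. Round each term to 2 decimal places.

This is a geometric sequence.
i=0: S_0 = -1.66 * 1.45^0 = -1.66
i=1: S_1 = -1.66 * 1.45^1 ≈ -2.41
i=2: S_2 = -1.66 * 1.45^2 ≈ -3.49
i=3: S_3 = -1.66 * 1.45^3 ≈ -5.06
i=4: S_4 = -1.66 * 1.45^4 ≈ -7.34
i=5: S_5 = -1.66 * 1.45^5 ≈ -10.64
The first 6 terms are: [-1.66, -2.41, -3.49, -5.06, -7.34, -10.64]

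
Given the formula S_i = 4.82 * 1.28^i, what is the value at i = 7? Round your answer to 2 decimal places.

S_7 = 4.82 * 1.28^7 ≈ 4.82 * 5.6295 ≈ 27.13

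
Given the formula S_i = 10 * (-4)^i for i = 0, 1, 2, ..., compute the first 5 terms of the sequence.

This is a geometric sequence.
i=0: S_0 = 10 * (-4)^0 = 10
i=1: S_1 = 10 * (-4)^1 = -40
i=2: S_2 = 10 * (-4)^2 = 160
i=3: S_3 = 10 * (-4)^3 = -640
i=4: S_4 = 10 * (-4)^4 = 2560
The first 5 terms are: [10, -40, 160, -640, 2560]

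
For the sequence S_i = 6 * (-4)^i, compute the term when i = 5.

S_5 = 6 * (-4)^5 = 6 * -1024 = -6144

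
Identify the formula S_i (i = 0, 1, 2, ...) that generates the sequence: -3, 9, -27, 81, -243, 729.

Check ratios: 9 / -3 = -3.0
Common ratio r = -3.
First term a = -3.
Formula: S_i = -3 * (-3)^i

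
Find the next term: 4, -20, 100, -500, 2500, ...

Ratios: -20 / 4 = -5.0
This is a geometric sequence with common ratio r = -5.
Next term = 2500 * -5 = -12500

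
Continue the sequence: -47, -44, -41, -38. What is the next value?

Differences: -44 - -47 = 3
This is an arithmetic sequence with common difference d = 3.
Next term = -38 + 3 = -35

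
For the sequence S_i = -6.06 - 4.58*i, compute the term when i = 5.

S_5 = -6.06 + -4.58*5 = -6.06 + -22.9 = -28.96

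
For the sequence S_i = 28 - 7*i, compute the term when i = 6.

S_6 = 28 + -7*6 = 28 + -42 = -14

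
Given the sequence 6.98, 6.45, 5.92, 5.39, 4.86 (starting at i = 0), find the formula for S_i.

Check differences: 6.45 - 6.98 = -0.53
5.92 - 6.45 = -0.53
Common difference d = -0.53.
First term a = 6.98.
Formula: S_i = 6.98 - 0.53*i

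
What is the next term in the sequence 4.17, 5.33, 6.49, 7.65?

Differences: 5.33 - 4.17 = 1.16
This is an arithmetic sequence with common difference d = 1.16.
Next term = 7.65 + 1.16 = 8.81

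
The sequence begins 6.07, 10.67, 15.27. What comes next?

Differences: 10.67 - 6.07 = 4.6
This is an arithmetic sequence with common difference d = 4.6.
Next term = 15.27 + 4.6 = 19.87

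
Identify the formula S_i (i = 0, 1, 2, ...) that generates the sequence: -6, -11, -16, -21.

Check differences: -11 - -6 = -5
-16 - -11 = -5
Common difference d = -5.
First term a = -6.
Formula: S_i = -6 - 5*i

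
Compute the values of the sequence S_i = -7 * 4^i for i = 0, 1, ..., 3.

This is a geometric sequence.
i=0: S_0 = -7 * 4^0 = -7
i=1: S_1 = -7 * 4^1 = -28
i=2: S_2 = -7 * 4^2 = -112
i=3: S_3 = -7 * 4^3 = -448
The first 4 terms are: [-7, -28, -112, -448]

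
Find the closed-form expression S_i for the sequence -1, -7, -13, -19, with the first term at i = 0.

Check differences: -7 - -1 = -6
-13 - -7 = -6
Common difference d = -6.
First term a = -1.
Formula: S_i = -1 - 6*i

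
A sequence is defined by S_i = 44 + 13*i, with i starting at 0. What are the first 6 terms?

This is an arithmetic sequence.
i=0: S_0 = 44 + 13*0 = 44
i=1: S_1 = 44 + 13*1 = 57
i=2: S_2 = 44 + 13*2 = 70
i=3: S_3 = 44 + 13*3 = 83
i=4: S_4 = 44 + 13*4 = 96
i=5: S_5 = 44 + 13*5 = 109
The first 6 terms are: [44, 57, 70, 83, 96, 109]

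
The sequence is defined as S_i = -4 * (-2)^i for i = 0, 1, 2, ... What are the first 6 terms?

This is a geometric sequence.
i=0: S_0 = -4 * (-2)^0 = -4
i=1: S_1 = -4 * (-2)^1 = 8
i=2: S_2 = -4 * (-2)^2 = -16
i=3: S_3 = -4 * (-2)^3 = 32
i=4: S_4 = -4 * (-2)^4 = -64
i=5: S_5 = -4 * (-2)^5 = 128
The first 6 terms are: [-4, 8, -16, 32, -64, 128]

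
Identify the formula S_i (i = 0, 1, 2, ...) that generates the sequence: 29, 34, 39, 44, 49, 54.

Check differences: 34 - 29 = 5
39 - 34 = 5
Common difference d = 5.
First term a = 29.
Formula: S_i = 29 + 5*i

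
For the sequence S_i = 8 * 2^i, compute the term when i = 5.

S_5 = 8 * 2^5 = 8 * 32 = 256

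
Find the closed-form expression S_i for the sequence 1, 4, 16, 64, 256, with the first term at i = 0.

Check ratios: 4 / 1 = 4.0
Common ratio r = 4.
First term a = 1.
Formula: S_i = 1 * 4^i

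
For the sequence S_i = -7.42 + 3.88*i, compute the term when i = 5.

S_5 = -7.42 + 3.88*5 = -7.42 + 19.4 = 11.98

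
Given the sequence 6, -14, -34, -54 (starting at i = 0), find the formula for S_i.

Check differences: -14 - 6 = -20
-34 - -14 = -20
Common difference d = -20.
First term a = 6.
Formula: S_i = 6 - 20*i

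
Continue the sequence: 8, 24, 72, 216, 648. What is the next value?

Ratios: 24 / 8 = 3.0
This is a geometric sequence with common ratio r = 3.
Next term = 648 * 3 = 1944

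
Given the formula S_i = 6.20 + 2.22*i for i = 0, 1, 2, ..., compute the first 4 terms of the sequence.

This is an arithmetic sequence.
i=0: S_0 = 6.2 + 2.22*0 = 6.2
i=1: S_1 = 6.2 + 2.22*1 = 8.42
i=2: S_2 = 6.2 + 2.22*2 = 10.64
i=3: S_3 = 6.2 + 2.22*3 = 12.86
The first 4 terms are: [6.2, 8.42, 10.64, 12.86]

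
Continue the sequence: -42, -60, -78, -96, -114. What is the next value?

Differences: -60 - -42 = -18
This is an arithmetic sequence with common difference d = -18.
Next term = -114 + -18 = -132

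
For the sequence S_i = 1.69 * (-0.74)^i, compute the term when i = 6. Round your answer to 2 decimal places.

S_6 = 1.69 * (-0.74)^6 ≈ 1.69 * 0.1642 ≈ 0.28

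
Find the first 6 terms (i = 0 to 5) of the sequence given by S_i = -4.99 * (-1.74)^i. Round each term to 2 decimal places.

This is a geometric sequence.
i=0: S_0 = -4.99 * (-1.74)^0 = -4.99
i=1: S_1 = -4.99 * (-1.74)^1 ≈ 8.68
i=2: S_2 = -4.99 * (-1.74)^2 ≈ -15.11
i=3: S_3 = -4.99 * (-1.74)^3 ≈ 26.29
i=4: S_4 = -4.99 * (-1.74)^4 ≈ -45.74
i=5: S_5 = -4.99 * (-1.74)^5 ≈ 79.59
The first 6 terms are: [-4.99, 8.68, -15.11, 26.29, -45.74, 79.59]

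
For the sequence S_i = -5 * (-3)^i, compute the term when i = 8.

S_8 = -5 * (-3)^8 = -5 * 6561 = -32805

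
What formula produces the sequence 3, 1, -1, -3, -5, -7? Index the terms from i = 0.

Check differences: 1 - 3 = -2
-1 - 1 = -2
Common difference d = -2.
First term a = 3.
Formula: S_i = 3 - 2*i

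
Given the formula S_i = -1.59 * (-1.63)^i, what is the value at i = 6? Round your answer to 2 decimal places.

S_6 = -1.59 * (-1.63)^6 ≈ -1.59 * 18.7554 ≈ -29.82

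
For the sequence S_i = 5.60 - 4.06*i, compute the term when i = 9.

S_9 = 5.6 + -4.06*9 = 5.6 + -36.54 = -30.94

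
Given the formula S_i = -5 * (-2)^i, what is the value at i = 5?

S_5 = -5 * (-2)^5 = -5 * -32 = 160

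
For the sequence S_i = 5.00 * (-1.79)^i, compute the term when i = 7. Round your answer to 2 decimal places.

S_7 = 5.0 * (-1.79)^7 ≈ 5.0 * -58.8805 ≈ -294.4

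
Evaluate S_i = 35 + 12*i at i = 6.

S_6 = 35 + 12*6 = 35 + 72 = 107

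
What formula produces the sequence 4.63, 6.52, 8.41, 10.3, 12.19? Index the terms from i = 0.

Check differences: 6.52 - 4.63 = 1.89
8.41 - 6.52 = 1.89
Common difference d = 1.89.
First term a = 4.63.
Formula: S_i = 4.63 + 1.89*i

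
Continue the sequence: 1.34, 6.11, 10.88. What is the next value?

Differences: 6.11 - 1.34 = 4.77
This is an arithmetic sequence with common difference d = 4.77.
Next term = 10.88 + 4.77 = 15.65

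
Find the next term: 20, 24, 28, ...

Differences: 24 - 20 = 4
This is an arithmetic sequence with common difference d = 4.
Next term = 28 + 4 = 32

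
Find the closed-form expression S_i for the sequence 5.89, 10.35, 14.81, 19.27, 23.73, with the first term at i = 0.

Check differences: 10.35 - 5.89 = 4.46
14.81 - 10.35 = 4.46
Common difference d = 4.46.
First term a = 5.89.
Formula: S_i = 5.89 + 4.46*i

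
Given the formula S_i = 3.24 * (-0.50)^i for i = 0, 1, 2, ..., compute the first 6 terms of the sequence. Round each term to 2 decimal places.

This is a geometric sequence.
i=0: S_0 = 3.24 * (-0.5)^0 = 3.24
i=1: S_1 = 3.24 * (-0.5)^1 = -1.62
i=2: S_2 = 3.24 * (-0.5)^2 = 0.81
i=3: S_3 = 3.24 * (-0.5)^3 ≈ -0.41
i=4: S_4 = 3.24 * (-0.5)^4 ≈ 0.2
i=5: S_5 = 3.24 * (-0.5)^5 ≈ -0.1
The first 6 terms are: [3.24, -1.62, 0.81, -0.41, 0.2, -0.1]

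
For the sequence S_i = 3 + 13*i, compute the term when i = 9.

S_9 = 3 + 13*9 = 3 + 117 = 120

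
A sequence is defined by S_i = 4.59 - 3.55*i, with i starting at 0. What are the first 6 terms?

This is an arithmetic sequence.
i=0: S_0 = 4.59 + -3.55*0 = 4.59
i=1: S_1 = 4.59 + -3.55*1 = 1.04
i=2: S_2 = 4.59 + -3.55*2 = -2.51
i=3: S_3 = 4.59 + -3.55*3 = -6.06
i=4: S_4 = 4.59 + -3.55*4 = -9.61
i=5: S_5 = 4.59 + -3.55*5 = -13.16
The first 6 terms are: [4.59, 1.04, -2.51, -6.06, -9.61, -13.16]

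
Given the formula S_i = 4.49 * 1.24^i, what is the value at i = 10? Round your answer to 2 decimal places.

S_10 = 4.49 * 1.24^10 ≈ 4.49 * 8.5944 ≈ 38.59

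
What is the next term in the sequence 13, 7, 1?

Differences: 7 - 13 = -6
This is an arithmetic sequence with common difference d = -6.
Next term = 1 + -6 = -5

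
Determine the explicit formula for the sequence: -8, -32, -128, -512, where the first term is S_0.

Check ratios: -32 / -8 = 4.0
Common ratio r = 4.
First term a = -8.
Formula: S_i = -8 * 4^i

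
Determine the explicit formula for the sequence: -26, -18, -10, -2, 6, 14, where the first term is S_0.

Check differences: -18 - -26 = 8
-10 - -18 = 8
Common difference d = 8.
First term a = -26.
Formula: S_i = -26 + 8*i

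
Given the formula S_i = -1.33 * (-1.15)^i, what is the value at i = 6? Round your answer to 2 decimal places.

S_6 = -1.33 * (-1.15)^6 ≈ -1.33 * 2.3131 ≈ -3.08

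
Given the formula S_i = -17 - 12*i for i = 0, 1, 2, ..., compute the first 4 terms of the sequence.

This is an arithmetic sequence.
i=0: S_0 = -17 + -12*0 = -17
i=1: S_1 = -17 + -12*1 = -29
i=2: S_2 = -17 + -12*2 = -41
i=3: S_3 = -17 + -12*3 = -53
The first 4 terms are: [-17, -29, -41, -53]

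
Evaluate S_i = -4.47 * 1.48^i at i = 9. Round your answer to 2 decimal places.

S_9 = -4.47 * 1.48^9 ≈ -4.47 * 34.0687 ≈ -152.29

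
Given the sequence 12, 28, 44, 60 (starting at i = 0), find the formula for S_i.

Check differences: 28 - 12 = 16
44 - 28 = 16
Common difference d = 16.
First term a = 12.
Formula: S_i = 12 + 16*i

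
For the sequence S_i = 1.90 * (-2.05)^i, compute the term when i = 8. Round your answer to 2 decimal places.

S_8 = 1.9 * (-2.05)^8 ≈ 1.9 * 311.9111 ≈ 592.63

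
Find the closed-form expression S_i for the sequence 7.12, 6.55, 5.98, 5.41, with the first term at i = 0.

Check differences: 6.55 - 7.12 = -0.57
5.98 - 6.55 = -0.57
Common difference d = -0.57.
First term a = 7.12.
Formula: S_i = 7.12 - 0.57*i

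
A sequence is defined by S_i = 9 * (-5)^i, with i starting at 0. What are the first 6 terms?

This is a geometric sequence.
i=0: S_0 = 9 * (-5)^0 = 9
i=1: S_1 = 9 * (-5)^1 = -45
i=2: S_2 = 9 * (-5)^2 = 225
i=3: S_3 = 9 * (-5)^3 = -1125
i=4: S_4 = 9 * (-5)^4 = 5625
i=5: S_5 = 9 * (-5)^5 = -28125
The first 6 terms are: [9, -45, 225, -1125, 5625, -28125]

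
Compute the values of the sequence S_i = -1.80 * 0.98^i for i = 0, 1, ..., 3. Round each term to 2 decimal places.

This is a geometric sequence.
i=0: S_0 = -1.8 * 0.98^0 = -1.8
i=1: S_1 = -1.8 * 0.98^1 ≈ -1.76
i=2: S_2 = -1.8 * 0.98^2 ≈ -1.73
i=3: S_3 = -1.8 * 0.98^3 ≈ -1.69
The first 4 terms are: [-1.8, -1.76, -1.73, -1.69]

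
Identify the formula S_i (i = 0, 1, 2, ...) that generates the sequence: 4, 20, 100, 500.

Check ratios: 20 / 4 = 5.0
Common ratio r = 5.
First term a = 4.
Formula: S_i = 4 * 5^i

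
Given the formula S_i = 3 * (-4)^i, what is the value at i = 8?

S_8 = 3 * (-4)^8 = 3 * 65536 = 196608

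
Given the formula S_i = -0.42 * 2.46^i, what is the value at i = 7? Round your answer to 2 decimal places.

S_7 = -0.42 * 2.46^7 ≈ -0.42 * 545.1873 ≈ -228.98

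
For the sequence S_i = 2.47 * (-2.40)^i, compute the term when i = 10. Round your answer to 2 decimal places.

S_10 = 2.47 * (-2.4)^10 ≈ 2.47 * 6340.3381 ≈ 15660.64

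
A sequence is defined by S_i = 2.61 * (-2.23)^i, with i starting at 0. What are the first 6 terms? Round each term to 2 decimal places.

This is a geometric sequence.
i=0: S_0 = 2.61 * (-2.23)^0 = 2.61
i=1: S_1 = 2.61 * (-2.23)^1 ≈ -5.82
i=2: S_2 = 2.61 * (-2.23)^2 ≈ 12.98
i=3: S_3 = 2.61 * (-2.23)^3 ≈ -28.94
i=4: S_4 = 2.61 * (-2.23)^4 ≈ 64.54
i=5: S_5 = 2.61 * (-2.23)^5 ≈ -143.93
The first 6 terms are: [2.61, -5.82, 12.98, -28.94, 64.54, -143.93]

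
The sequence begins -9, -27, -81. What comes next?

Ratios: -27 / -9 = 3.0
This is a geometric sequence with common ratio r = 3.
Next term = -81 * 3 = -243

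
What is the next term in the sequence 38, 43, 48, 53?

Differences: 43 - 38 = 5
This is an arithmetic sequence with common difference d = 5.
Next term = 53 + 5 = 58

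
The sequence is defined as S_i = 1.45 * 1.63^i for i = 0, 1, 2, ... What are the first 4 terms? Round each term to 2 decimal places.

This is a geometric sequence.
i=0: S_0 = 1.45 * 1.63^0 = 1.45
i=1: S_1 = 1.45 * 1.63^1 ≈ 2.36
i=2: S_2 = 1.45 * 1.63^2 ≈ 3.85
i=3: S_3 = 1.45 * 1.63^3 ≈ 6.28
The first 4 terms are: [1.45, 2.36, 3.85, 6.28]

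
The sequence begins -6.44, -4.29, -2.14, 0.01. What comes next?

Differences: -4.29 - -6.44 = 2.15
This is an arithmetic sequence with common difference d = 2.15.
Next term = 0.01 + 2.15 = 2.16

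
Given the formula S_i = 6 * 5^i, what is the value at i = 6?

S_6 = 6 * 5^6 = 6 * 15625 = 93750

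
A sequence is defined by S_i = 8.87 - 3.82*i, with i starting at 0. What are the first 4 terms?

This is an arithmetic sequence.
i=0: S_0 = 8.87 + -3.82*0 = 8.87
i=1: S_1 = 8.87 + -3.82*1 = 5.05
i=2: S_2 = 8.87 + -3.82*2 = 1.23
i=3: S_3 = 8.87 + -3.82*3 = -2.59
The first 4 terms are: [8.87, 5.05, 1.23, -2.59]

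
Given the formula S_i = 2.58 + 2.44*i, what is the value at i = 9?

S_9 = 2.58 + 2.44*9 = 2.58 + 21.96 = 24.54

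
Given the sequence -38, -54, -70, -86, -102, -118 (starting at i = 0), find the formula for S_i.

Check differences: -54 - -38 = -16
-70 - -54 = -16
Common difference d = -16.
First term a = -38.
Formula: S_i = -38 - 16*i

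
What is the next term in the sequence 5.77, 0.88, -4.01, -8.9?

Differences: 0.88 - 5.77 = -4.89
This is an arithmetic sequence with common difference d = -4.89.
Next term = -8.9 + -4.89 = -13.79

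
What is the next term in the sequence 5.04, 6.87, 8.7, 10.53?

Differences: 6.87 - 5.04 = 1.83
This is an arithmetic sequence with common difference d = 1.83.
Next term = 10.53 + 1.83 = 12.36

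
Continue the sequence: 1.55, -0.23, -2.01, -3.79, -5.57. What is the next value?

Differences: -0.23 - 1.55 = -1.78
This is an arithmetic sequence with common difference d = -1.78.
Next term = -5.57 + -1.78 = -7.35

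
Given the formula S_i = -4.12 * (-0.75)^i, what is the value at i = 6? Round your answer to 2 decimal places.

S_6 = -4.12 * (-0.75)^6 ≈ -4.12 * 0.178 ≈ -0.73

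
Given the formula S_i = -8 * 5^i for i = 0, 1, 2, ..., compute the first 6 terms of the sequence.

This is a geometric sequence.
i=0: S_0 = -8 * 5^0 = -8
i=1: S_1 = -8 * 5^1 = -40
i=2: S_2 = -8 * 5^2 = -200
i=3: S_3 = -8 * 5^3 = -1000
i=4: S_4 = -8 * 5^4 = -5000
i=5: S_5 = -8 * 5^5 = -25000
The first 6 terms are: [-8, -40, -200, -1000, -5000, -25000]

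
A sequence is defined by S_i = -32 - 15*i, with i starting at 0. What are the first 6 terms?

This is an arithmetic sequence.
i=0: S_0 = -32 + -15*0 = -32
i=1: S_1 = -32 + -15*1 = -47
i=2: S_2 = -32 + -15*2 = -62
i=3: S_3 = -32 + -15*3 = -77
i=4: S_4 = -32 + -15*4 = -92
i=5: S_5 = -32 + -15*5 = -107
The first 6 terms are: [-32, -47, -62, -77, -92, -107]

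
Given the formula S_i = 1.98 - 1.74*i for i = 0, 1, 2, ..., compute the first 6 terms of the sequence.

This is an arithmetic sequence.
i=0: S_0 = 1.98 + -1.74*0 = 1.98
i=1: S_1 = 1.98 + -1.74*1 = 0.24
i=2: S_2 = 1.98 + -1.74*2 = -1.5
i=3: S_3 = 1.98 + -1.74*3 = -3.24
i=4: S_4 = 1.98 + -1.74*4 = -4.98
i=5: S_5 = 1.98 + -1.74*5 = -6.72
The first 6 terms are: [1.98, 0.24, -1.5, -3.24, -4.98, -6.72]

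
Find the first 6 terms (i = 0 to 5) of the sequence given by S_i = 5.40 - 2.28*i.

This is an arithmetic sequence.
i=0: S_0 = 5.4 + -2.28*0 = 5.4
i=1: S_1 = 5.4 + -2.28*1 = 3.12
i=2: S_2 = 5.4 + -2.28*2 = 0.84
i=3: S_3 = 5.4 + -2.28*3 = -1.44
i=4: S_4 = 5.4 + -2.28*4 = -3.72
i=5: S_5 = 5.4 + -2.28*5 = -6.0
The first 6 terms are: [5.4, 3.12, 0.84, -1.44, -3.72, -6.0]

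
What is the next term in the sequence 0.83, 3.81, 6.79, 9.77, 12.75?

Differences: 3.81 - 0.83 = 2.98
This is an arithmetic sequence with common difference d = 2.98.
Next term = 12.75 + 2.98 = 15.73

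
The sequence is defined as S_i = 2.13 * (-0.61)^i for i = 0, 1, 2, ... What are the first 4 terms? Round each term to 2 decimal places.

This is a geometric sequence.
i=0: S_0 = 2.13 * (-0.61)^0 = 2.13
i=1: S_1 = 2.13 * (-0.61)^1 ≈ -1.3
i=2: S_2 = 2.13 * (-0.61)^2 ≈ 0.79
i=3: S_3 = 2.13 * (-0.61)^3 ≈ -0.48
The first 4 terms are: [2.13, -1.3, 0.79, -0.48]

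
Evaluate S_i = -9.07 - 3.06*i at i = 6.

S_6 = -9.07 + -3.06*6 = -9.07 + -18.36 = -27.43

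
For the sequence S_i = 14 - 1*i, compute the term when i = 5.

S_5 = 14 + -1*5 = 14 + -5 = 9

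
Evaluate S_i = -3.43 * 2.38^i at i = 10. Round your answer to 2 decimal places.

S_10 = -3.43 * 2.38^10 ≈ -3.43 * 5831.3562 ≈ -20001.55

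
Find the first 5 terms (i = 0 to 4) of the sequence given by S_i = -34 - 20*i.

This is an arithmetic sequence.
i=0: S_0 = -34 + -20*0 = -34
i=1: S_1 = -34 + -20*1 = -54
i=2: S_2 = -34 + -20*2 = -74
i=3: S_3 = -34 + -20*3 = -94
i=4: S_4 = -34 + -20*4 = -114
The first 5 terms are: [-34, -54, -74, -94, -114]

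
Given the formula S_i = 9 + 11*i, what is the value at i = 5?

S_5 = 9 + 11*5 = 9 + 55 = 64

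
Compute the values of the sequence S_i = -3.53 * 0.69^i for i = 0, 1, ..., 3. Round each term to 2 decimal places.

This is a geometric sequence.
i=0: S_0 = -3.53 * 0.69^0 = -3.53
i=1: S_1 = -3.53 * 0.69^1 ≈ -2.44
i=2: S_2 = -3.53 * 0.69^2 ≈ -1.68
i=3: S_3 = -3.53 * 0.69^3 ≈ -1.16
The first 4 terms are: [-3.53, -2.44, -1.68, -1.16]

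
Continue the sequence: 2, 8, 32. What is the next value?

Ratios: 8 / 2 = 4.0
This is a geometric sequence with common ratio r = 4.
Next term = 32 * 4 = 128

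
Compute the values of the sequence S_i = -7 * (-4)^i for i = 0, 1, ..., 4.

This is a geometric sequence.
i=0: S_0 = -7 * (-4)^0 = -7
i=1: S_1 = -7 * (-4)^1 = 28
i=2: S_2 = -7 * (-4)^2 = -112
i=3: S_3 = -7 * (-4)^3 = 448
i=4: S_4 = -7 * (-4)^4 = -1792
The first 5 terms are: [-7, 28, -112, 448, -1792]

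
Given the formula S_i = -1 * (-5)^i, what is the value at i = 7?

S_7 = -1 * (-5)^7 = -1 * -78125 = 78125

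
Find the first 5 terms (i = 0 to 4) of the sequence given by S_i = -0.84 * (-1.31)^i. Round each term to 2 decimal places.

This is a geometric sequence.
i=0: S_0 = -0.84 * (-1.31)^0 = -0.84
i=1: S_1 = -0.84 * (-1.31)^1 ≈ 1.1
i=2: S_2 = -0.84 * (-1.31)^2 ≈ -1.44
i=3: S_3 = -0.84 * (-1.31)^3 ≈ 1.89
i=4: S_4 = -0.84 * (-1.31)^4 ≈ -2.47
The first 5 terms are: [-0.84, 1.1, -1.44, 1.89, -2.47]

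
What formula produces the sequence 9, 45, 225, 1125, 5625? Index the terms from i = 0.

Check ratios: 45 / 9 = 5.0
Common ratio r = 5.
First term a = 9.
Formula: S_i = 9 * 5^i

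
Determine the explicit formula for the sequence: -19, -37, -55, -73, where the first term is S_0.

Check differences: -37 - -19 = -18
-55 - -37 = -18
Common difference d = -18.
First term a = -19.
Formula: S_i = -19 - 18*i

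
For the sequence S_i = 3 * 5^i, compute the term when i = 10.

S_10 = 3 * 5^10 = 3 * 9765625 = 29296875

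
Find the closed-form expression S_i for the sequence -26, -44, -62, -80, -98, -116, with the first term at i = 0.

Check differences: -44 - -26 = -18
-62 - -44 = -18
Common difference d = -18.
First term a = -26.
Formula: S_i = -26 - 18*i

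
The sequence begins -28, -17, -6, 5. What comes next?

Differences: -17 - -28 = 11
This is an arithmetic sequence with common difference d = 11.
Next term = 5 + 11 = 16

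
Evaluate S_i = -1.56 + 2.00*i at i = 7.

S_7 = -1.56 + 2.0*7 = -1.56 + 14.0 = 12.44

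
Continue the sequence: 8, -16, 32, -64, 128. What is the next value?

Ratios: -16 / 8 = -2.0
This is a geometric sequence with common ratio r = -2.
Next term = 128 * -2 = -256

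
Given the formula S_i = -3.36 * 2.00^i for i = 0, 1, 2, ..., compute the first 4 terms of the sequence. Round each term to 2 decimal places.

This is a geometric sequence.
i=0: S_0 = -3.36 * 2.0^0 = -3.36
i=1: S_1 = -3.36 * 2.0^1 = -6.72
i=2: S_2 = -3.36 * 2.0^2 = -13.44
i=3: S_3 = -3.36 * 2.0^3 = -26.88
The first 4 terms are: [-3.36, -6.72, -13.44, -26.88]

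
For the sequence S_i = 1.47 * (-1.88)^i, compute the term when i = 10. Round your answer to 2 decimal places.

S_10 = 1.47 * (-1.88)^10 ≈ 1.47 * 551.5419 ≈ 810.77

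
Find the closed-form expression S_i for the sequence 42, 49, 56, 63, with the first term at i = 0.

Check differences: 49 - 42 = 7
56 - 49 = 7
Common difference d = 7.
First term a = 42.
Formula: S_i = 42 + 7*i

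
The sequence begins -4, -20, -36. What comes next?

Differences: -20 - -4 = -16
This is an arithmetic sequence with common difference d = -16.
Next term = -36 + -16 = -52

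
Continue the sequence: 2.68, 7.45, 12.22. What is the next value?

Differences: 7.45 - 2.68 = 4.77
This is an arithmetic sequence with common difference d = 4.77.
Next term = 12.22 + 4.77 = 16.99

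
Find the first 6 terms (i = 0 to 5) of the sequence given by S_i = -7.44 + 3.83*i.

This is an arithmetic sequence.
i=0: S_0 = -7.44 + 3.83*0 = -7.44
i=1: S_1 = -7.44 + 3.83*1 = -3.61
i=2: S_2 = -7.44 + 3.83*2 = 0.22
i=3: S_3 = -7.44 + 3.83*3 = 4.05
i=4: S_4 = -7.44 + 3.83*4 = 7.88
i=5: S_5 = -7.44 + 3.83*5 = 11.71
The first 6 terms are: [-7.44, -3.61, 0.22, 4.05, 7.88, 11.71]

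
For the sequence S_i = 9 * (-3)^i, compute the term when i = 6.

S_6 = 9 * (-3)^6 = 9 * 729 = 6561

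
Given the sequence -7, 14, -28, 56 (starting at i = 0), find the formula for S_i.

Check ratios: 14 / -7 = -2.0
Common ratio r = -2.
First term a = -7.
Formula: S_i = -7 * (-2)^i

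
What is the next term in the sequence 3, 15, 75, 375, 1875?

Ratios: 15 / 3 = 5.0
This is a geometric sequence with common ratio r = 5.
Next term = 1875 * 5 = 9375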